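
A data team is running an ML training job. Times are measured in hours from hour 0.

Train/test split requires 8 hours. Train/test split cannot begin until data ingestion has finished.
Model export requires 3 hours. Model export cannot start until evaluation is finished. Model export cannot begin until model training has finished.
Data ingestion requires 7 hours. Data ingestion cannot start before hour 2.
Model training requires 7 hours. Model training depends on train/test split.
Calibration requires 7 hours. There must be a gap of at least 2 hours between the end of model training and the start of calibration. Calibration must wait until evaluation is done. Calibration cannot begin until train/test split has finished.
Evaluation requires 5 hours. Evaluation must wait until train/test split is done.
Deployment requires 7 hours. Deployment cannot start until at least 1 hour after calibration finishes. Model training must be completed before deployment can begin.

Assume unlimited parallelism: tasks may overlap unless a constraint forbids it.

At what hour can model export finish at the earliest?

Data ingestion waits on its own release at hour 2, so it starts at hour 2 and finishes at 2 + 7 = hour 9.
After data ingestion (finishes hour 9), train/test split can start at hour 9 and finishes at hour 17.
Evaluation cannot begin until train/test split (finishes hour 17). It runs from hour 17 to 17 + 5 = hour 22.
After train/test split (finishes hour 17), model training can start at hour 17 and finishes at hour 24.
Model export needs all of evaluation (finishes hour 22); model training (finishes hour 24). That puts its earliest start at hour 24; it finishes at 24 + 3 = hour 27.

27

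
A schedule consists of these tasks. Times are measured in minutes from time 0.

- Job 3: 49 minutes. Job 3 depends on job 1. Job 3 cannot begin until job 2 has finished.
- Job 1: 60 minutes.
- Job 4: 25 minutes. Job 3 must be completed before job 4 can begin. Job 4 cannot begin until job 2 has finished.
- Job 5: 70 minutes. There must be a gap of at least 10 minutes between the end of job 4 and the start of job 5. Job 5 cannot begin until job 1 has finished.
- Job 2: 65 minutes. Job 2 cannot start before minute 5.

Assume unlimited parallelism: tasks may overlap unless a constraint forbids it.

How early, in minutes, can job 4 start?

Job 2 cannot begin until its own release at minute 5. It runs from minute 5 to 5 + 65 = minute 70.
Job 1 has no prerequisites, so it starts at minute 0 and finishes at minute 60.
For job 3: job 1 (finishes minute 60); job 2 (finishes minute 70). Taking the maximum gives a start of minute 70, and it finishes at 70 + 49 = minute 119.
Job 4 waits on job 3 (finishes minute 119); job 2 (finishes minute 70). The latest of these is minute 119, which is the earliest job 4 can start.

119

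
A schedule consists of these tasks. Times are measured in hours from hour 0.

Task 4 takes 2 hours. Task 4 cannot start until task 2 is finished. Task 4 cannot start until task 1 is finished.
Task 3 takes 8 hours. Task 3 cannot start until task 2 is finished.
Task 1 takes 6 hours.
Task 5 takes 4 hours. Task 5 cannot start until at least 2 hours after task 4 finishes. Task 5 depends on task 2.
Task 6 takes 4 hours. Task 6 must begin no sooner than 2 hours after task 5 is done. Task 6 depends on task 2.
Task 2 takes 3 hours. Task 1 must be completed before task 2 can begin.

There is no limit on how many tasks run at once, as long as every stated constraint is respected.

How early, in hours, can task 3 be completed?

17

Task 1 can start immediately at hour 0; it finishes at hour 6.
Task 2 waits on task 1 (finishes hour 6), so it starts at hour 6 and finishes at 6 + 3 = hour 9.
Task 3 cannot begin until task 2 (finishes hour 9). It runs from hour 9 to 9 + 8 = hour 17.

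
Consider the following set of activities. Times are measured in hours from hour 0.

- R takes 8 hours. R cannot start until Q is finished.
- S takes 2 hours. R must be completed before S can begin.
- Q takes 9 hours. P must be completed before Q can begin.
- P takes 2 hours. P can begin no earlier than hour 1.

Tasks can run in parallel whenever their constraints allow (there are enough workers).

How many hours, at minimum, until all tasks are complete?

P cannot begin until its own release at hour 1. It runs from hour 1 to 1 + 2 = hour 3.
After P (finishes hour 3), Q can start at hour 3 and finishes at hour 12.
After Q (finishes hour 12), R can start at hour 12 and finishes at hour 20.
S cannot begin until R (finishes hour 20). It runs from hour 20 to 20 + 2 = hour 22.
All tasks are finished once the last one completes. Finish times: P at 3, Q at 12, R at 20, S at 22. The latest is hour 22.

22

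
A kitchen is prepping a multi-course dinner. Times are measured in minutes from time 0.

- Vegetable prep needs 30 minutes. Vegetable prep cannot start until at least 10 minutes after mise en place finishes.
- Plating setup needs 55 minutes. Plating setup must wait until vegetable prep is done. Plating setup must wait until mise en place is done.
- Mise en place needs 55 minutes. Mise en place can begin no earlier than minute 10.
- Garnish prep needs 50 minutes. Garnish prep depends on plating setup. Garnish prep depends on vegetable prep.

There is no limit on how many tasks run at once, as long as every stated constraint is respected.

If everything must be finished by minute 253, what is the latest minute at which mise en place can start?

53

To finish by minute 253, garnish prep (duration 50) must start no later than minute 203.
Since garnish prep (must start by minute 203) depends on it, plating setup must finish by minute 203. Backing off its 55-minute duration gives a latest start of minute 148.
Vegetable prep must finish in time for plating setup (must start by minute 148); garnish prep (must start by minute 203). The tightest is minute 148, so vegetable prep must start by 148 − 30 = minute 118.
Mise en place must finish in time for vegetable prep (must start by minute 118, minus 10-minute gap → minute 108); plating setup (must start by minute 148). The tightest is minute 108, so mise en place must start by 108 − 55 = minute 53.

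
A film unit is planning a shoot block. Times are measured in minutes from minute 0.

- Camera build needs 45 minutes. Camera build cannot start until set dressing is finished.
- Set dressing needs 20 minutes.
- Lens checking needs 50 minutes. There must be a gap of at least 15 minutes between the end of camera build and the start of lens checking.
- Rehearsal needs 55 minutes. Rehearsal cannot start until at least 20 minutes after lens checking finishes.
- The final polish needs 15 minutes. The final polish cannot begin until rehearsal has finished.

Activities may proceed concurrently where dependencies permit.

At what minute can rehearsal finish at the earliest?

205

Set dressing has no prerequisites, so it starts at minute 0 and finishes at minute 20.
After set dressing (finishes minute 20), camera build can start at minute 20 and finishes at minute 65.
Lens checking cannot begin until camera build (finishes minute 65, plus 15-minute gap → minute 80). It runs from minute 80 to 80 + 50 = minute 130.
After lens checking (finishes minute 130, plus 20-minute gap → minute 150), rehearsal can start at minute 150 and finishes at minute 205.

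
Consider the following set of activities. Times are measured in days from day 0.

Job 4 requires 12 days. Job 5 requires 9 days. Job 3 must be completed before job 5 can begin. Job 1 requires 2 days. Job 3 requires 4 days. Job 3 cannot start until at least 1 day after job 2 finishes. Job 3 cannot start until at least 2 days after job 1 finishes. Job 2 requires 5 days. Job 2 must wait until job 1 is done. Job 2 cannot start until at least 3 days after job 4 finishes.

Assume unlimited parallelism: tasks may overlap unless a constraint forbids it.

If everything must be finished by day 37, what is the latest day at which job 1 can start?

16

Job 5 has no dependents, so it just needs to finish by day 37. Starting by 37 − 9 = day 28 achieves that.
Job 3 feeds into job 5 (must start by day 28); so job 3 must finish by day 28 and therefore start by day 24.
Since job 3 (must start by day 24, minus 1-day gap → day 23) depends on it, job 2 must finish by day 23. Backing off its 5-day duration gives a latest start of day 18.
Job 1 has several dependents: job 2 (must start by day 18); job 3 (must start by day 24, minus 2-day gap → day 22). The earliest of those limits is day 18, so job 1 must start by 18 − 2 = day 16.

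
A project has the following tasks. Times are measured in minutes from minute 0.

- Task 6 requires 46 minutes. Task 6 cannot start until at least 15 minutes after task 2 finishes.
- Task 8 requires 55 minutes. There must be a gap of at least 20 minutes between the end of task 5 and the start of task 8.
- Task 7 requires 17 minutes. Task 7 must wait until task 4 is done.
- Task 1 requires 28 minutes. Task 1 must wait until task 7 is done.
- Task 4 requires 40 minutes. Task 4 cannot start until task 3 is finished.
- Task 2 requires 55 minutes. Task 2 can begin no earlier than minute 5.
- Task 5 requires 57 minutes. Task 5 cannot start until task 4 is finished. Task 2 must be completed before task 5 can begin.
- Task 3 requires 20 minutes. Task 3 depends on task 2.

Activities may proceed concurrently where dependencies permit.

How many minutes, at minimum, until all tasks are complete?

252

Task 2 waits on its own release at minute 5, so it starts at minute 5 and finishes at 5 + 55 = minute 60.
After task 2 (finishes minute 60, plus 15-minute gap → minute 75), task 6 can start at minute 75 and finishes at minute 121.
Task 3 waits on task 2 (finishes minute 60), so it starts at minute 60 and finishes at 60 + 20 = minute 80.
After task 3 (finishes minute 80), task 4 can start at minute 80 and finishes at minute 120.
After task 4 (finishes minute 120), task 7 can start at minute 120 and finishes at minute 137.
After task 7 (finishes minute 137), task 1 can start at minute 137 and finishes at minute 165.
For task 5: task 4 (finishes minute 120); task 2 (finishes minute 60). Taking the maximum gives a start of minute 120, and it finishes at 120 + 57 = minute 177.
Task 8 cannot begin until task 5 (finishes minute 177, plus 20-minute gap → minute 197). It runs from minute 197 to 197 + 55 = minute 252.
All tasks are finished once the last one completes. Finish times: Task 1 at 165, Task 2 at 60, Task 3 at 80, Task 4 at 120, Task 5 at 177, Task 6 at 121, Task 7 at 137, Task 8 at 252. The latest is minute 252.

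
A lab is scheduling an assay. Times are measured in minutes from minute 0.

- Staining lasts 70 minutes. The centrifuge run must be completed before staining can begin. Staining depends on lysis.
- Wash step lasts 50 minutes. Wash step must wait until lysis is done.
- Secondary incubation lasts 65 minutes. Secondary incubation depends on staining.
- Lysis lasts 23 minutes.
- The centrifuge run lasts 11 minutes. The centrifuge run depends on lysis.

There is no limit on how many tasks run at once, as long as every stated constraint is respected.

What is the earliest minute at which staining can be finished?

Lysis can start immediately at minute 0; it finishes at minute 23.
After lysis (finishes minute 23), the centrifuge run can start at minute 23 and finishes at minute 34.
Staining has to wait for the centrifuge run (finishes minute 34); lysis (finishes minute 23). The latest of these is minute 34, so staining runs minute 34 to 34 + 70 = minute 104.

104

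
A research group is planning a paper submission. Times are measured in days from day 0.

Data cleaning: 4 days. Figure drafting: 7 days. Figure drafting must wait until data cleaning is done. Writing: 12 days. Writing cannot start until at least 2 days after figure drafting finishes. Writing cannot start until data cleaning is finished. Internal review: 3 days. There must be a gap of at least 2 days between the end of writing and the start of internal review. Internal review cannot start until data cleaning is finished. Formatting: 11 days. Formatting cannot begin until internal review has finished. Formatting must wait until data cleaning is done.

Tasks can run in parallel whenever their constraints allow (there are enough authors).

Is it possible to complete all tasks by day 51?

Yes

Data cleaning has no prerequisites, so it starts at day 0 and finishes at day 4.
After data cleaning (finishes day 4), figure drafting can start at day 4 and finishes at day 11.
Writing needs all of figure drafting (finishes day 11, plus 2-day gap → day 13); data cleaning (finishes day 4). That puts its earliest start at day 13; it finishes at 13 + 12 = day 25.
Internal review needs all of writing (finishes day 25, plus 2-day gap → day 27); data cleaning (finishes day 4). That puts its earliest start at day 27; it finishes at 27 + 3 = day 30.
For formatting: internal review (finishes day 30); data cleaning (finishes day 4). Taking the maximum gives a start of day 30, and it finishes at 30 + 11 = day 41.
Every task is finished by day 41, which is no later than the deadline of 51, so the schedule is feasible.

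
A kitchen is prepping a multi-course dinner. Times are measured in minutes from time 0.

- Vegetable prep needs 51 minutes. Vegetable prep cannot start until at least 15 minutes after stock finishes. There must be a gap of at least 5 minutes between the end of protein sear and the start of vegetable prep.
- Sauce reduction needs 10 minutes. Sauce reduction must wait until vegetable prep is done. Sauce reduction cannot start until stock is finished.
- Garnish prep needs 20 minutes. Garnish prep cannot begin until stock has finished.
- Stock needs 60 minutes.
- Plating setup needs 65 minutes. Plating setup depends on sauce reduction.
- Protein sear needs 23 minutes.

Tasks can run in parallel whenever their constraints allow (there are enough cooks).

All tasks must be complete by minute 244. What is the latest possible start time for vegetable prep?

Nothing follows plating setup; the deadline of minute 244 is its only limit. It must start by 244 − 65 = minute 179.
Sauce reduction feeds into plating setup (must start by minute 179); so sauce reduction must finish by minute 179 and therefore start by minute 169.
Vegetable prep has to be done before sauce reduction (must start by minute 169). That means finishing by minute 169, i.e. starting by 169 − 51 = minute 118.

118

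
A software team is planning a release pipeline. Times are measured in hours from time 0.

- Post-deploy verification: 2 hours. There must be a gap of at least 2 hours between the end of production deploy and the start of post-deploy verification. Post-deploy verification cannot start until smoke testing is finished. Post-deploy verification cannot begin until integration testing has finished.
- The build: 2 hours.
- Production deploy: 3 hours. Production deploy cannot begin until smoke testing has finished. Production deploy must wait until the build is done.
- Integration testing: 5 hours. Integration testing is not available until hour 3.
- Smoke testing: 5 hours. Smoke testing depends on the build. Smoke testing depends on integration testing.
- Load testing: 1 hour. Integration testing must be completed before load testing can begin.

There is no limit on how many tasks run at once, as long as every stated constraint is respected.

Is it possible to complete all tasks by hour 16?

After its own release at hour 3, integration testing can start at hour 3 and finishes at hour 8.
After integration testing (finishes hour 8), load testing can start at hour 8 and finishes at hour 9.
The build can start immediately at hour 0; it finishes at hour 2.
Smoke testing cannot start until the build (finishes hour 2); integration testing (finishes hour 8). The controlling bound is hour 8, so smoke testing finishes at 8 + 5 = hour 13.
Production deploy has to wait for smoke testing (finishes hour 13); the build (finishes hour 2). The latest of these is hour 13, so production deploy runs hour 13 to 13 + 3 = hour 16.
Post-deploy verification cannot start until production deploy (finishes hour 16, plus 2-hour gap → hour 18); smoke testing (finishes hour 13); integration testing (finishes hour 8). The controlling bound is hour 18, so post-deploy verification finishes at 18 + 2 = hour 20.
The earliest everything can be done is hour 20, which is after the deadline of 16, so it is not possible.

No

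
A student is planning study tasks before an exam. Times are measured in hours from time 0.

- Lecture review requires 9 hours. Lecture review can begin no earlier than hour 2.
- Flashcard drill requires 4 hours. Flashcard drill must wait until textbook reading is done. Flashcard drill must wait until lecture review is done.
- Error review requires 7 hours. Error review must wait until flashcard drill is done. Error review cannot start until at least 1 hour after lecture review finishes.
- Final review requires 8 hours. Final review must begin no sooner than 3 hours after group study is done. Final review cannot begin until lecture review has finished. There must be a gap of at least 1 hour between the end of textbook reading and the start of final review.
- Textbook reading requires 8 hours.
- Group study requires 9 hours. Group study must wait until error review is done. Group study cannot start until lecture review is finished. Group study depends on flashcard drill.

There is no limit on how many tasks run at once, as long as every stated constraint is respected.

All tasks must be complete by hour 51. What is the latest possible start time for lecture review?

Final review must finish by hour 51; it takes 8 hours, so it must start by 51 − 8 = hour 43.
Group study must finish before final review (must start by hour 43, minus 3-hour gap → hour 40). With a 9-hour duration, group study must start by 40 − 9 = hour 31.
Error review feeds into group study (must start by hour 31); so error review must finish by hour 31 and therefore start by hour 24.
Flashcard drill feeds error review (must start by hour 24); group study (must start by hour 31). Taking the minimum, flashcard drill must finish by hour 24 and start by 24 − 4 = hour 20.
Lecture review feeds flashcard drill (must start by hour 20); error review (must start by hour 24, minus 1-hour gap → hour 23); group study (must start by hour 31); final review (must start by hour 43). Taking the minimum, lecture review must finish by hour 20 and start by 20 − 9 = hour 11.

11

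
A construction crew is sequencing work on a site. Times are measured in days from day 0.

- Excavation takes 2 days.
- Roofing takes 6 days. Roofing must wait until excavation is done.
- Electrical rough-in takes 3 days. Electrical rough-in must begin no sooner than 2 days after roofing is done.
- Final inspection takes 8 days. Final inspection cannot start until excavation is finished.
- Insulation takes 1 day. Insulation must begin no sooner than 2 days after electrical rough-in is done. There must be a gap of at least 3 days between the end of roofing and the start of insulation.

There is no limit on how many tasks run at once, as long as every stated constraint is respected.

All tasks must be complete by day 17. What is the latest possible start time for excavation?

Insulation has no dependents, so it just needs to finish by day 17. Starting by 17 − 1 = day 16 achieves that.
Electrical rough-in must finish before insulation (must start by day 16, minus 2-day gap → day 14). With a 3-day duration, electrical rough-in must start by 14 − 3 = day 11.
Roofing must finish in time for electrical rough-in (must start by day 11, minus 2-day gap → day 9); insulation (must start by day 16, minus 3-day gap → day 13). The tightest is day 9, so roofing must start by 9 − 6 = day 3.
Final inspection must finish by day 17; it takes 8 days, so it must start by 17 − 8 = day 9.
Excavation must finish in time for roofing (must start by day 3); final inspection (must start by day 9). The tightest is day 3, so excavation must start by 3 − 2 = day 1.

1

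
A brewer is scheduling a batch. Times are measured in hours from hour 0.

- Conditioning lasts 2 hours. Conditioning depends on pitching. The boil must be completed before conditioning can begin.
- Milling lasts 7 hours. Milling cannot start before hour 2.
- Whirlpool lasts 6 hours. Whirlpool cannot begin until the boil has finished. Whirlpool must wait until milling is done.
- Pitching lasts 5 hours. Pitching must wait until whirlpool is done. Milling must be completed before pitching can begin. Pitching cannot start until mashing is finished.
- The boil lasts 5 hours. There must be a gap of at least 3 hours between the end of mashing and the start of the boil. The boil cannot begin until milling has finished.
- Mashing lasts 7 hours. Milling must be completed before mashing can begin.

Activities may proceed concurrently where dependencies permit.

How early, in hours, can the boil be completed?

24

After its own release at hour 2, milling can start at hour 2 and finishes at hour 9.
Mashing waits on milling (finishes hour 9), so it starts at hour 9 and finishes at 9 + 7 = hour 16.
The boil cannot start until mashing (finishes hour 16, plus 3-hour gap → hour 19); milling (finishes hour 9). The controlling bound is hour 19, so the boil finishes at 19 + 5 = hour 24.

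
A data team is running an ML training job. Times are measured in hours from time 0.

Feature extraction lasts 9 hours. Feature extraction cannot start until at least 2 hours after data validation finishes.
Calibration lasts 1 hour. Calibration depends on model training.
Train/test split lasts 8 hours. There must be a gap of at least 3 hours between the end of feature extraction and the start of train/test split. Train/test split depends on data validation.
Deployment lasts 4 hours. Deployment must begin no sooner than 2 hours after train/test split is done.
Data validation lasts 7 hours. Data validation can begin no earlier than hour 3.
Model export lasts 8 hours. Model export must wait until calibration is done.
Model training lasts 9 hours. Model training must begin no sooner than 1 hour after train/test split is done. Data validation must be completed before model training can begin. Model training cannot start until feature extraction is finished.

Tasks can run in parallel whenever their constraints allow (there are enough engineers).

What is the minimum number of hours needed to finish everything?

Data validation waits on its own release at hour 3, so it starts at hour 3 and finishes at 3 + 7 = hour 10.
After data validation (finishes hour 10, plus 2-hour gap → hour 12), feature extraction can start at hour 12 and finishes at hour 21.
For train/test split: feature extraction (finishes hour 21, plus 3-hour gap → hour 24); data validation (finishes hour 10). Taking the maximum gives a start of hour 24, and it finishes at 24 + 8 = hour 32.
Deployment cannot begin until train/test split (finishes hour 32, plus 2-hour gap → hour 34). It runs from hour 34 to 34 + 4 = hour 38.
For model training: train/test split (finishes hour 32, plus 1-hour gap → hour 33); data validation (finishes hour 10); feature extraction (finishes hour 21). Taking the maximum gives a start of hour 33, and it finishes at 33 + 9 = hour 42.
After model training (finishes hour 42), calibration can start at hour 42 and finishes at hour 43.
Model export cannot begin until calibration (finishes hour 43). It runs from hour 43 to 43 + 8 = hour 51.
All tasks are finished once the last one completes. Finish times: Data validation at 10, Feature extraction at 21, Train/test split at 32, Model training at 42, Calibration at 43, Model export at 51, Deployment at 38. The latest is hour 51.

51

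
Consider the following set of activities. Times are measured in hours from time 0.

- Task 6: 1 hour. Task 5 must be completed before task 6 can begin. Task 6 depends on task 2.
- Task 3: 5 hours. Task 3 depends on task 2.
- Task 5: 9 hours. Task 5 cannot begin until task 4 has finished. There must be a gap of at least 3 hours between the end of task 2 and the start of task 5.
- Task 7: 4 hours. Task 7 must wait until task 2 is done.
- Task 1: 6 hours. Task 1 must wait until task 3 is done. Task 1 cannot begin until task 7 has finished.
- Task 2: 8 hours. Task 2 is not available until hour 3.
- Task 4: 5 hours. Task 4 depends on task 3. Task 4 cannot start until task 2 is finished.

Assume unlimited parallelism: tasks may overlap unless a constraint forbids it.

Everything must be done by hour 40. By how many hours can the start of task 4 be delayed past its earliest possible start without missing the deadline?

Task 2 waits on its own release at hour 3, so it starts at hour 3 and finishes at 3 + 8 = hour 11.
Task 3 cannot begin until task 2 (finishes hour 11). It runs from hour 11 to 11 + 5 = hour 16.
Task 4 needs all of task 3 (finishes hour 16); task 2 (finishes hour 11). That puts its earliest start at hour 16; it finishes at 16 + 5 = hour 21.

Working backward from the deadline:
Task 6 has no dependents, so it just needs to finish by hour 40. Starting by 40 − 1 = hour 39 achieves that.
Task 5 must finish before task 6 (must start by hour 39). With a 9-hour duration, task 5 must start by 39 − 9 = hour 30.
Task 4 feeds into task 5 (must start by hour 30); so task 4 must finish by hour 30 and therefore start by hour 25.
So task 4 can start as early as hour 16 and as late as hour 25, giving 25 − 16 = 9 hours of slack.

9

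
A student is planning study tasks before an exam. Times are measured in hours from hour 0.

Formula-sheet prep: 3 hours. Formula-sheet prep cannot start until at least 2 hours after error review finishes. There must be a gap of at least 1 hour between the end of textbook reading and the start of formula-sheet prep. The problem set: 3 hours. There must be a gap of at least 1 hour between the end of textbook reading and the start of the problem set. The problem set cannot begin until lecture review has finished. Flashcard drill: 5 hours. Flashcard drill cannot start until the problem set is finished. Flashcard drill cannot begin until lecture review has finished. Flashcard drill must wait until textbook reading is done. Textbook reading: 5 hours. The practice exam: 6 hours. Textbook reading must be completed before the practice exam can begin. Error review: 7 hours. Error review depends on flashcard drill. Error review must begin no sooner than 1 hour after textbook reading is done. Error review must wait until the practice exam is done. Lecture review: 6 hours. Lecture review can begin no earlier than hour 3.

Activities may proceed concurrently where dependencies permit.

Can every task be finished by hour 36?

Yes

Lecture review cannot begin until its own release at hour 3. It runs from hour 3 to 3 + 6 = hour 9.
Textbook reading can start immediately at hour 0; it finishes at hour 5.
The practice exam waits on textbook reading (finishes hour 5), so it starts at hour 5 and finishes at 5 + 6 = hour 11.
The problem set has to wait for textbook reading (finishes hour 5, plus 1-hour gap → hour 6); lecture review (finishes hour 9). The latest of these is hour 9, so the problem set runs hour 9 to 9 + 3 = hour 12.
Flashcard drill needs all of the problem set (finishes hour 12); lecture review (finishes hour 9); textbook reading (finishes hour 5). That puts its earliest start at hour 12; it finishes at 12 + 5 = hour 17.
Error review cannot start until flashcard drill (finishes hour 17); textbook reading (finishes hour 5, plus 1-hour gap → hour 6); the practice exam (finishes hour 11). The controlling bound is hour 17, so error review finishes at 17 + 7 = hour 24.
Formula-sheet prep cannot start until error review (finishes hour 24, plus 2-hour gap → hour 26); textbook reading (finishes hour 5, plus 1-hour gap → hour 6). The controlling bound is hour 26, so formula-sheet prep finishes at 26 + 3 = hour 29.
Every task is finished by hour 29, which is no later than the deadline of 36, so the schedule is feasible.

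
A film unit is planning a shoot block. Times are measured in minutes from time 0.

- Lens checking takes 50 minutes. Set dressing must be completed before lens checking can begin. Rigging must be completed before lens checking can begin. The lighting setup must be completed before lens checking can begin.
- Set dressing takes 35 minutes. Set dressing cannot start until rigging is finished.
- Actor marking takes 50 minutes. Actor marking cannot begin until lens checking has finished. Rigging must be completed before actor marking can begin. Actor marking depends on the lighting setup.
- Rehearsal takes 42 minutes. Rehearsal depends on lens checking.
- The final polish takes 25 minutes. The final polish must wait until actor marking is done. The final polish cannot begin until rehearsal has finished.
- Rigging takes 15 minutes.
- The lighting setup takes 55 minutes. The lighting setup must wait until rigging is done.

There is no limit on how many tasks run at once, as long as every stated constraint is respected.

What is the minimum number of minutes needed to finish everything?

Rigging has no prerequisites, so it starts at minute 0 and finishes at minute 15.
The lighting setup cannot begin until rigging (finishes minute 15). It runs from minute 15 to 15 + 55 = minute 70.
Set dressing waits on rigging (finishes minute 15), so it starts at minute 15 and finishes at 15 + 35 = minute 50.
Lens checking needs all of set dressing (finishes minute 50); rigging (finishes minute 15); the lighting setup (finishes minute 70). That puts its earliest start at minute 70; it finishes at 70 + 50 = minute 120.
Rehearsal cannot begin until lens checking (finishes minute 120). It runs from minute 120 to 120 + 42 = minute 162.
For actor marking: lens checking (finishes minute 120); rigging (finishes minute 15); the lighting setup (finishes minute 70). Taking the maximum gives a start of minute 120, and it finishes at 120 + 50 = minute 170.
The final polish cannot start until actor marking (finishes minute 170); rehearsal (finishes minute 162). The controlling bound is minute 170, so the final polish finishes at 170 + 25 = minute 195.
All tasks are finished once the last one completes. Finish times: Rigging at 15, Set dressing at 50, The lighting setup at 70, Lens checking at 120, Actor marking at 170, Rehearsal at 162, The final polish at 195. The latest is minute 195.

195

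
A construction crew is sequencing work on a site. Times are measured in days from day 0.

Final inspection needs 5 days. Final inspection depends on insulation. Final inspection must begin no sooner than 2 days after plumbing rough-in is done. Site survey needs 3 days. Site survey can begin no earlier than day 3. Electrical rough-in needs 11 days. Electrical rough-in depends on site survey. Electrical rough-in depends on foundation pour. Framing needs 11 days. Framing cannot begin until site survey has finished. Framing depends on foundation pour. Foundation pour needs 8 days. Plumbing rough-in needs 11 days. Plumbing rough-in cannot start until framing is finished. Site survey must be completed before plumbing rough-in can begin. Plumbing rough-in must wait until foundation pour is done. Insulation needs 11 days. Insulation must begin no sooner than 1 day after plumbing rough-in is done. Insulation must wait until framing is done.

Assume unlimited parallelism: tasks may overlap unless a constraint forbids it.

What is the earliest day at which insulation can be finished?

Nothing blocks foundation pour, so it runs from day 0 to day 8.
Site survey cannot begin until its own release at day 3. It runs from day 3 to 3 + 3 = day 6.
Framing has to wait for site survey (finishes day 6); foundation pour (finishes day 8). The latest of these is day 8, so framing runs day 8 to 8 + 11 = day 19.
Plumbing rough-in needs all of framing (finishes day 19); site survey (finishes day 6); foundation pour (finishes day 8). That puts its earliest start at day 19; it finishes at 19 + 11 = day 30.
Insulation has to wait for plumbing rough-in (finishes day 30, plus 1-day gap → day 31); framing (finishes day 19). The latest of these is day 31, so insulation runs day 31 to 31 + 11 = day 42.

42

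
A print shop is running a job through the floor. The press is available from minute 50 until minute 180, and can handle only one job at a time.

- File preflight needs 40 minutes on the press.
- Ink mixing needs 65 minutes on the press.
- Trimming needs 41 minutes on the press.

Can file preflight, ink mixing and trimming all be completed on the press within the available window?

No

The press window is 180 − 50 = 130 minutes.
Running back to back, the jobs need 40 + 65 + 41 = 146 minutes on the press.
Since 146 > 130, they cannot all fit.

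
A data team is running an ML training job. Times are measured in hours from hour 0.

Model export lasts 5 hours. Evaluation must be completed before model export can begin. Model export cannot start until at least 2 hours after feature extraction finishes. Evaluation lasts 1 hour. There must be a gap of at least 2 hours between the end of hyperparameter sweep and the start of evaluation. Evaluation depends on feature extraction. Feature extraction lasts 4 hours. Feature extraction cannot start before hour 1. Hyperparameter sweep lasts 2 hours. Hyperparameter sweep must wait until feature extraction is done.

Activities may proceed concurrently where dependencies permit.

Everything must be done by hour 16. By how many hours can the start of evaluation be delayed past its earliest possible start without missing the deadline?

1

Feature extraction waits on its own release at hour 1, so it starts at hour 1 and finishes at 1 + 4 = hour 5.
Hyperparameter sweep cannot begin until feature extraction (finishes hour 5). It runs from hour 5 to 5 + 2 = hour 7.
Evaluation has to wait for hyperparameter sweep (finishes hour 7, plus 2-hour gap → hour 9); feature extraction (finishes hour 5). The latest of these is hour 9, so evaluation runs hour 9 to 9 + 1 = hour 10.

Working backward from the deadline:
Model export must finish by hour 16; it takes 5 hours, so it must start by 16 − 5 = hour 11.
Evaluation has to be done before model export (must start by hour 11). That means finishing by hour 11, i.e. starting by 11 − 1 = hour 10.
So evaluation can start as early as hour 9 and as late as hour 10, giving 10 − 9 = 1 hour of slack.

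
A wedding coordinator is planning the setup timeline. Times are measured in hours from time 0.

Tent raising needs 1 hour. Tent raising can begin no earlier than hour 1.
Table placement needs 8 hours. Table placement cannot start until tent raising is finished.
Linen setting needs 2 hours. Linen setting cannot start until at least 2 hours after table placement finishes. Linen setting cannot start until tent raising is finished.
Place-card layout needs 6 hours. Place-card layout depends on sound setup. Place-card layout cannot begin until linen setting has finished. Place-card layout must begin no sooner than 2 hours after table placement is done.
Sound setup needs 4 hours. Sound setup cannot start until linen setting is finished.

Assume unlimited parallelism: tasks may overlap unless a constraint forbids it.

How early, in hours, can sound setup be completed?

Tent raising cannot begin until its own release at hour 1. It runs from hour 1 to 1 + 1 = hour 2.
Table placement waits on tent raising (finishes hour 2), so it starts at hour 2 and finishes at 2 + 8 = hour 10.
Linen setting has to wait for table placement (finishes hour 10, plus 2-hour gap → hour 12); tent raising (finishes hour 2). The latest of these is hour 12, so linen setting runs hour 12 to 12 + 2 = hour 14.
Sound setup waits on linen setting (finishes hour 14), so it starts at hour 14 and finishes at 14 + 4 = hour 18.

18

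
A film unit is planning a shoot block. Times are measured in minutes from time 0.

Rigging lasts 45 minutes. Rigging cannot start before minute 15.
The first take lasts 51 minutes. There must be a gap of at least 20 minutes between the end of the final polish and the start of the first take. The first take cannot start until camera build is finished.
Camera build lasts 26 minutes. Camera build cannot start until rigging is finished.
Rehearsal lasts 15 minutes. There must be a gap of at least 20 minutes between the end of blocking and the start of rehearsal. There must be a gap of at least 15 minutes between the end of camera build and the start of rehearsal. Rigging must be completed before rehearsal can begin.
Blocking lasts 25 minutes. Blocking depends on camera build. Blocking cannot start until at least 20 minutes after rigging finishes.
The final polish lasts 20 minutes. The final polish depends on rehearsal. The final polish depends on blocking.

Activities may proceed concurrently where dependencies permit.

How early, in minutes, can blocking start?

Rigging cannot begin until its own release at minute 15. It runs from minute 15 to 15 + 45 = minute 60.
Camera build waits on rigging (finishes minute 60), so it starts at minute 60 and finishes at 60 + 26 = minute 86.
Blocking waits on camera build (finishes minute 86); rigging (finishes minute 60, plus 20-minute gap → minute 80). The latest of these is minute 86, which is the earliest blocking can start.

86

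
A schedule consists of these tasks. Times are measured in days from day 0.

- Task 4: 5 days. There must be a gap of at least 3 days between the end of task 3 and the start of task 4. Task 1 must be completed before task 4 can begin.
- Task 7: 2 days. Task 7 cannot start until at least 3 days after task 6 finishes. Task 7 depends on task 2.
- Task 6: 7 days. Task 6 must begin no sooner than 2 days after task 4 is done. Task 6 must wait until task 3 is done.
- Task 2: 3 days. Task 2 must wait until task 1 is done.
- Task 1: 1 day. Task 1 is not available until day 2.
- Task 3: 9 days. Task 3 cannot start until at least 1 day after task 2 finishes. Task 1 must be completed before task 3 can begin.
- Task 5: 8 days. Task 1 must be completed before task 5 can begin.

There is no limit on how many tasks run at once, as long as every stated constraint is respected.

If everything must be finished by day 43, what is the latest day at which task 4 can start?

Nothing follows task 7; the deadline of day 43 is its only limit. It must start by 43 − 2 = day 41.
Since task 7 (must start by day 41, minus 3-day gap → day 38) depends on it, task 6 must finish by day 38. Backing off its 7-day duration gives a latest start of day 31.
Since task 6 (must start by day 31, minus 2-day gap → day 29) depends on it, task 4 must finish by day 29. Backing off its 5-day duration gives a latest start of day 24.

24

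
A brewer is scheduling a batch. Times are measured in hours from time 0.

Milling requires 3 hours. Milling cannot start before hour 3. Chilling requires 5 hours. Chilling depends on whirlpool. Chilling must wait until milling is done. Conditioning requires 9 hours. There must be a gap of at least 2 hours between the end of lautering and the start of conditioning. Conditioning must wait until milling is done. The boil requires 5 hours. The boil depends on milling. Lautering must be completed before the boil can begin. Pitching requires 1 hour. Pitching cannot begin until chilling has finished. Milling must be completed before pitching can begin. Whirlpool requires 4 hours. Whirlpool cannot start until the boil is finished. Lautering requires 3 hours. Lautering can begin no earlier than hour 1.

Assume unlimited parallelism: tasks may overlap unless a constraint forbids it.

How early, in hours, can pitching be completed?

21

Lautering waits on its own release at hour 1, so it starts at hour 1 and finishes at 1 + 3 = hour 4.
Milling cannot begin until its own release at hour 3. It runs from hour 3 to 3 + 3 = hour 6.
The boil has to wait for milling (finishes hour 6); lautering (finishes hour 4). The latest of these is hour 6, so the boil runs hour 6 to 6 + 5 = hour 11.
After the boil (finishes hour 11), whirlpool can start at hour 11 and finishes at hour 15.
For chilling: whirlpool (finishes hour 15); milling (finishes hour 6). Taking the maximum gives a start of hour 15, and it finishes at 15 + 5 = hour 20.
Pitching has to wait for chilling (finishes hour 20); milling (finishes hour 6). The latest of these is hour 20, so pitching runs hour 20 to 20 + 1 = hour 21.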